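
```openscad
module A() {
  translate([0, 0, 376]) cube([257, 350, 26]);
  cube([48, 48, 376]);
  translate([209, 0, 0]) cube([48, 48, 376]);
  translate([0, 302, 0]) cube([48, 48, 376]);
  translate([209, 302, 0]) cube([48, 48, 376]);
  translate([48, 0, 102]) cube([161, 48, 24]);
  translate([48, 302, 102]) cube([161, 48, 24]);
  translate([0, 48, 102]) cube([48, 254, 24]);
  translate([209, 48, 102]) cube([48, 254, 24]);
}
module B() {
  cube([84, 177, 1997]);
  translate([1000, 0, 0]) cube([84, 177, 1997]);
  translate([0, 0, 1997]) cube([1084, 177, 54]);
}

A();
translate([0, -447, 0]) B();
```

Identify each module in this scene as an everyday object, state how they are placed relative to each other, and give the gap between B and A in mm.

A is a stool. B is a door frame. The door frame is on the floor beside the stool on its −y side. The gap between the door frame and the stool is 270 mm.

The door frame's nearest face is 270 mm from the stool's −y face.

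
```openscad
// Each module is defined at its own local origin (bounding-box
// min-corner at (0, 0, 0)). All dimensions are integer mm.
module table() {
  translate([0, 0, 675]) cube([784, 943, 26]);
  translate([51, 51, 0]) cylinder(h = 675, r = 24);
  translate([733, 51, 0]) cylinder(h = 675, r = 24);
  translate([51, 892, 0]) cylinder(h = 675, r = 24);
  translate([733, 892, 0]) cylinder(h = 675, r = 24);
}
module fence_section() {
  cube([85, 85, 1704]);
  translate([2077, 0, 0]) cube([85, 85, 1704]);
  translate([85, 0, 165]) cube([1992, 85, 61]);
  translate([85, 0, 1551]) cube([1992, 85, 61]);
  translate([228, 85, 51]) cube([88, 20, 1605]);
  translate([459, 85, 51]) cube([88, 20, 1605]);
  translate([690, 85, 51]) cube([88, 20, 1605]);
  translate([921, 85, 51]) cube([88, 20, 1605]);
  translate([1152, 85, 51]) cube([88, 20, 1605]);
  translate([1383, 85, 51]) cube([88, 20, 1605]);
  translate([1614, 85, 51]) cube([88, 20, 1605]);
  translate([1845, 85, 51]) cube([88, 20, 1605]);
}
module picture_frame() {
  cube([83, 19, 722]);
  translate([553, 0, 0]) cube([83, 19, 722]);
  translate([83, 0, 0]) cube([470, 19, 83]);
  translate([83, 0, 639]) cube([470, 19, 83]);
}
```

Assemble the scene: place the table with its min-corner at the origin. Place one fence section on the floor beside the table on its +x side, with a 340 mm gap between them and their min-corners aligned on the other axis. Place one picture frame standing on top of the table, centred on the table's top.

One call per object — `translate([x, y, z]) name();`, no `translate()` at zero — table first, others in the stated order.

table();
translate([1124, 0, 0]) fence_section();
translate([74, 462, 701]) picture_frame();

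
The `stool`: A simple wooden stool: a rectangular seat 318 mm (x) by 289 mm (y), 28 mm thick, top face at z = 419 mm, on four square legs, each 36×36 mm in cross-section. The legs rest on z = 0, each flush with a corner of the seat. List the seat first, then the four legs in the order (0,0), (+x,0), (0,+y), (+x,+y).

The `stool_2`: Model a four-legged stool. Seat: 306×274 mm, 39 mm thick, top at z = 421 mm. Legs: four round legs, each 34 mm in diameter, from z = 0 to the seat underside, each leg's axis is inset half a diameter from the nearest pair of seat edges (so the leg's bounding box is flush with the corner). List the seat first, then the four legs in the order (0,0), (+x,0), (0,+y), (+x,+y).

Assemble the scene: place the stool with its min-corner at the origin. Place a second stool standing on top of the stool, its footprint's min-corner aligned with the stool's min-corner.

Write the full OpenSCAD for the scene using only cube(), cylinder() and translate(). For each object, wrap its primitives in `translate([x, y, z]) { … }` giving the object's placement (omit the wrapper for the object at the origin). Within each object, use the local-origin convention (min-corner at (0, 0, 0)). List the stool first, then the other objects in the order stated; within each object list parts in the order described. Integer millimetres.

translate([0, 0, 391]) cube([318, 289, 28]);
cube([36, 36, 391]);
translate([282, 0, 0]) cube([36, 36, 391]);
translate([0, 253, 0]) cube([36, 36, 391]);
translate([282, 253, 0]) cube([36, 36, 391]);
translate([0, 0, 419]) {
  translate([0, 0, 382]) cube([306, 274, 39]);
  translate([17, 17, 0]) cylinder(h = 382, r = 17);
  translate([289, 17, 0]) cylinder(h = 382, r = 17);
  translate([17, 257, 0]) cylinder(h = 382, r = 17);
  translate([289, 257, 0]) cylinder(h = 382, r = 17);
}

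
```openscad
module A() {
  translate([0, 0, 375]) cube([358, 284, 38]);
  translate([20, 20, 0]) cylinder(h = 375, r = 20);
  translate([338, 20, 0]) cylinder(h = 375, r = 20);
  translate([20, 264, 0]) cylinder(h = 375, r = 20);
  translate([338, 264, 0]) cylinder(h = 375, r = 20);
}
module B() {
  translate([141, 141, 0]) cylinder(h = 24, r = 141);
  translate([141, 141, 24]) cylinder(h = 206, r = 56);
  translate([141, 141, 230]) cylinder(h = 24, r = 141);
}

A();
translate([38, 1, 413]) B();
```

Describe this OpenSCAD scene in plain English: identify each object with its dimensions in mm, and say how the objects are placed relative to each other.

A is a simple wooden stool: a rectangular seat 358 mm (x) by 284 mm (y), 38 mm thick, top face at z = 413 mm, on four round legs, each 40 mm in diameter. The legs rest on z = 0, each leg's axis is inset half a diameter from the nearest pair of seat edges (so the leg's bounding box is flush with the corner).

B is a spool: two coaxial disc flanges of radius 141 mm and thickness 24 mm, joined by a core cylinder of radius 56 mm and height 206 mm. The lower flange rests on z = 0 and the three cylinders share a vertical axis.

The spool is on top of the stool, centred.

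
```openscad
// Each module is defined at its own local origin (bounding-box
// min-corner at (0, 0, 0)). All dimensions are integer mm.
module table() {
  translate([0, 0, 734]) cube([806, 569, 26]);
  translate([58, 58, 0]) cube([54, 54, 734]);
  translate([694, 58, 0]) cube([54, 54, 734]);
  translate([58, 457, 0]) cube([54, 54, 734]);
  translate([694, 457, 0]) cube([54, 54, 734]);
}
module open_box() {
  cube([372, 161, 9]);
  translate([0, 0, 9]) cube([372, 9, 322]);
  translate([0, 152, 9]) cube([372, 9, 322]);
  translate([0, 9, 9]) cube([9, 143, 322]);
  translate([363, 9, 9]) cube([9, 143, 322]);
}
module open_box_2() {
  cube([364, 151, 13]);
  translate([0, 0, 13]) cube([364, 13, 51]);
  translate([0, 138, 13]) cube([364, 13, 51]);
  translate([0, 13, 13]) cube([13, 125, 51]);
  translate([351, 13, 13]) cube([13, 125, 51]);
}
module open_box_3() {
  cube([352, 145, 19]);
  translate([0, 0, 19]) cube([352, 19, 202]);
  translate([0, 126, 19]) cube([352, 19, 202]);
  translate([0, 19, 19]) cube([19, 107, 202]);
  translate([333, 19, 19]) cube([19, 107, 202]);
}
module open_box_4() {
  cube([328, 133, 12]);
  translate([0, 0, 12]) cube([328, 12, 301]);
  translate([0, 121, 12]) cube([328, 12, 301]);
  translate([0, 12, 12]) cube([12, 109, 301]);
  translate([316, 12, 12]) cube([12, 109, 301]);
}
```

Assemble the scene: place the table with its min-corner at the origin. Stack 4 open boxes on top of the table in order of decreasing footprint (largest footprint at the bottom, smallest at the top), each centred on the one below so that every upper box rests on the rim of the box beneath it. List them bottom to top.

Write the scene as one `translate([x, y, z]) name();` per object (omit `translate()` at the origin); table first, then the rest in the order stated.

table();
translate([217, 204, 760]) open_box();
translate([221, 209, 1091]) open_box_2();
translate([227, 212, 1155]) open_box_3();
translate([239, 218, 1376]) open_box_4();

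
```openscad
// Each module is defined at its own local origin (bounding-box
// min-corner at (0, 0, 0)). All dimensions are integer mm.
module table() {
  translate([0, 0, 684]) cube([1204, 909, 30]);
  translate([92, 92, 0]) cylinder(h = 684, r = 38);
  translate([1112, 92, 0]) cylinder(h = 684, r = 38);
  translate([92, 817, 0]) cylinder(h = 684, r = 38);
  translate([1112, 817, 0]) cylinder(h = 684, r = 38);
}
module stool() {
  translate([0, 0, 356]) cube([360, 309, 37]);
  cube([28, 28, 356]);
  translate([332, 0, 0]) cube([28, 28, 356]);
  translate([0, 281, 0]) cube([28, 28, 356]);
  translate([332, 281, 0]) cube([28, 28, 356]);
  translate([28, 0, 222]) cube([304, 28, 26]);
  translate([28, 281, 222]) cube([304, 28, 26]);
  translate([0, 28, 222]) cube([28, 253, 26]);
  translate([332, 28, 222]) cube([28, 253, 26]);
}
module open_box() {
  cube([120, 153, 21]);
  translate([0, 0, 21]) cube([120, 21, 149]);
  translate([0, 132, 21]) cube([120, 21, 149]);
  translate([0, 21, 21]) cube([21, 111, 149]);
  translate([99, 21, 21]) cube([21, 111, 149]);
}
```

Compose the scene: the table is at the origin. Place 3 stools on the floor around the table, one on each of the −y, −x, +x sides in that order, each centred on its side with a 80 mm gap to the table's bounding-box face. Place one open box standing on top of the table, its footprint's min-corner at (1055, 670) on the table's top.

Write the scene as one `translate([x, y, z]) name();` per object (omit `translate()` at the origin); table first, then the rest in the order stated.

table();
translate([422, -389, 0]) stool();
translate([-440, 300, 0]) stool();
translate([1284, 300, 0]) stool();
translate([1055, 670, 714]) open_box();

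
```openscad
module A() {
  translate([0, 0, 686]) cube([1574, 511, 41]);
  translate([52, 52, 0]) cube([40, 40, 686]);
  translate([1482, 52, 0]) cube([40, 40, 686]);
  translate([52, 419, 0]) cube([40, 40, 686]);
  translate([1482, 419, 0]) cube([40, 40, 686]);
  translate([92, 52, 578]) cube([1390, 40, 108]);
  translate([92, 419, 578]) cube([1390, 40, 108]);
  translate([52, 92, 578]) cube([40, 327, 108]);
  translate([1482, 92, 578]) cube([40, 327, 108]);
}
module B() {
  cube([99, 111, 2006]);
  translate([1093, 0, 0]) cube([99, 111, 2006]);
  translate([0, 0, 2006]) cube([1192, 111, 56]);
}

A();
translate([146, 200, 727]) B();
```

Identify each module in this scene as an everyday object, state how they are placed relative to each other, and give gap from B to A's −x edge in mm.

The door frame's min-x is at 146; the table's min-x is 0; gap = 146 mm.

A is a table. B is a door frame. The door frame is on top of the table. The gap from the door frame to the table's −x edge is 146 mm.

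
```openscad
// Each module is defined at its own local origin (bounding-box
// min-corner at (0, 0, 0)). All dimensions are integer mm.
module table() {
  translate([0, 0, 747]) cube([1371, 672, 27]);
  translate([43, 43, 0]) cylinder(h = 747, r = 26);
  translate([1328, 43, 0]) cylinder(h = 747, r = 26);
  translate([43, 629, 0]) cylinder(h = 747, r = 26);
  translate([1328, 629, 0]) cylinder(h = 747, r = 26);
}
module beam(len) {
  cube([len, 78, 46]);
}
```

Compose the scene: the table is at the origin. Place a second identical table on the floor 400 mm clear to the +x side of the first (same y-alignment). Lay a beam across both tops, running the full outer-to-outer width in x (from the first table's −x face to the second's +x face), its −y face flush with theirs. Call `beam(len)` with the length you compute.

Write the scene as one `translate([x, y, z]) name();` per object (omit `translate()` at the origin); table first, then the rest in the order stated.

table();
translate([1771, 0, 0]) table();
translate([0, 0, 774]) beam(3142);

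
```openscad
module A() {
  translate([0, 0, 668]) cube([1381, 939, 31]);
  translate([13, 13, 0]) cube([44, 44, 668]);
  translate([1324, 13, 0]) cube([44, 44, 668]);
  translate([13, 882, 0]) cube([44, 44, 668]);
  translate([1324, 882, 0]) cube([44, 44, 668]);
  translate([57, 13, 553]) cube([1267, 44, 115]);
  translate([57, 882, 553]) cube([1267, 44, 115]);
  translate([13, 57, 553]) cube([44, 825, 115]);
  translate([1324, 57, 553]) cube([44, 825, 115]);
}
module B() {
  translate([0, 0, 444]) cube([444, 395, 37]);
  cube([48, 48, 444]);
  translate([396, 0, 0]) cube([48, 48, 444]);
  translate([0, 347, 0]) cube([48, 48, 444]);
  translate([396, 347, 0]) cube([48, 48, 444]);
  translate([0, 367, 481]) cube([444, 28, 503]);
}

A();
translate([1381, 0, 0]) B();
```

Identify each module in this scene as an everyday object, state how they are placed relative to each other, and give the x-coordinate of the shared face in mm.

The table's +x face and the chair's −x face are both at x = 1381 mm.

A is a table. B is a chair. The chair is against the table's +x side, with their −y faces flush. The x-coordinate of the shared face is 1381 mm.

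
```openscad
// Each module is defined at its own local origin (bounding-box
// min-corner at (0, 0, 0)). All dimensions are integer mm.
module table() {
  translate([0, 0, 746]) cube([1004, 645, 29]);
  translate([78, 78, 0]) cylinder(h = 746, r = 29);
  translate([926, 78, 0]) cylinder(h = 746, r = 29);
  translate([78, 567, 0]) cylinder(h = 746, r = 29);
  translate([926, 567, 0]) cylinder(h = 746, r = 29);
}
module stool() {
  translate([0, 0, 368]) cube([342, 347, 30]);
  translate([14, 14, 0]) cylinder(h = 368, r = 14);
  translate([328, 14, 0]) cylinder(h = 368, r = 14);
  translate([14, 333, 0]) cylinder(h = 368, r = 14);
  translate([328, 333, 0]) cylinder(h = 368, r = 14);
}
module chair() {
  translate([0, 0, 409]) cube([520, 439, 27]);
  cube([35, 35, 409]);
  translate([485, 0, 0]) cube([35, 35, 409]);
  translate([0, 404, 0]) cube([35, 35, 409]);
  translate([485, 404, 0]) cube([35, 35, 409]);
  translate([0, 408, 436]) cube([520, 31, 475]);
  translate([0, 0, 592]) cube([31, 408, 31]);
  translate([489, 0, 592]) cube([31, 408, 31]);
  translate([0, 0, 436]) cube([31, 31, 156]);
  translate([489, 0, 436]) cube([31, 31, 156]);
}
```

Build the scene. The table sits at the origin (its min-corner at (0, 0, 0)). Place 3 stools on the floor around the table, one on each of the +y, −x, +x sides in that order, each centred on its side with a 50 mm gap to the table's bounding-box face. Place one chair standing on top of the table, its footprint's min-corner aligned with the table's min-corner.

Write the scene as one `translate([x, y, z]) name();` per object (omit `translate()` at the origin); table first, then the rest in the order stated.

table();
translate([331, 695, 0]) stool();
translate([-392, 149, 0]) stool();
translate([1054, 149, 0]) stool();
translate([0, 0, 775]) chair();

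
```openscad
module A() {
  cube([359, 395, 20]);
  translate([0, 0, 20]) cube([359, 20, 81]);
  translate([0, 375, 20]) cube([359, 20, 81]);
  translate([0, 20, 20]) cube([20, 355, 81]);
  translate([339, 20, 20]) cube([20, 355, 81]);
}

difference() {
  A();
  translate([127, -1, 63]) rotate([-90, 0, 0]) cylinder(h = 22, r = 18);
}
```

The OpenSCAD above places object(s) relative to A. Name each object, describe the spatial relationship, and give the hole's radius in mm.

A is an open box. The open box has a circular hole through its front wall. The hole's radius is 18 mm.

The subtracted cylinder has r = 18 mm.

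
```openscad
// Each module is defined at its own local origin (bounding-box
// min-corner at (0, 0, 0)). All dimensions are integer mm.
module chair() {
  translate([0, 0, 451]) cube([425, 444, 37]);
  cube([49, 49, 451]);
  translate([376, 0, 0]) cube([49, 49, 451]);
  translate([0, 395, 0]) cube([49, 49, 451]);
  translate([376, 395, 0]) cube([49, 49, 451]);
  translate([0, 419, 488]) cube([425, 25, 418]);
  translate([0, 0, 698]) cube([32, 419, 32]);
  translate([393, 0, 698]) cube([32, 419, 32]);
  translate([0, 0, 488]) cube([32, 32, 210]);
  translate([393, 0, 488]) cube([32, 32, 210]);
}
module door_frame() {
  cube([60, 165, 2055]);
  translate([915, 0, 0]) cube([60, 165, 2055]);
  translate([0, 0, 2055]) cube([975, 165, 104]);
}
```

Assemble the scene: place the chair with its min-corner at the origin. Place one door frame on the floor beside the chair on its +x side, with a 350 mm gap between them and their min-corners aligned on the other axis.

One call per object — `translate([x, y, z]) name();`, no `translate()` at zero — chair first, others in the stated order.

chair();
translate([775, 0, 0]) door_frame();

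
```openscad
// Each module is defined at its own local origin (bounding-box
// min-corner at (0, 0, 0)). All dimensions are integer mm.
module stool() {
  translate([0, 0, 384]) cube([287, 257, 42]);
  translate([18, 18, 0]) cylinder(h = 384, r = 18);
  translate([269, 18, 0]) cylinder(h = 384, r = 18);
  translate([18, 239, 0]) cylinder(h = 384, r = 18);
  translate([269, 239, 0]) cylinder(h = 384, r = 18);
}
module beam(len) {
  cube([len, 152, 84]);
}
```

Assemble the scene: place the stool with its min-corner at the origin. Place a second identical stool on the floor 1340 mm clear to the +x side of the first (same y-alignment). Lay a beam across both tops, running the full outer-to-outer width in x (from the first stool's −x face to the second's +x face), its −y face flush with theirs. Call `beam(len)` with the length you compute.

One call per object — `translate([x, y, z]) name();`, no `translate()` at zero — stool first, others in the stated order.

stool();
translate([1627, 0, 0]) stool();
translate([0, 0, 426]) beam(1914);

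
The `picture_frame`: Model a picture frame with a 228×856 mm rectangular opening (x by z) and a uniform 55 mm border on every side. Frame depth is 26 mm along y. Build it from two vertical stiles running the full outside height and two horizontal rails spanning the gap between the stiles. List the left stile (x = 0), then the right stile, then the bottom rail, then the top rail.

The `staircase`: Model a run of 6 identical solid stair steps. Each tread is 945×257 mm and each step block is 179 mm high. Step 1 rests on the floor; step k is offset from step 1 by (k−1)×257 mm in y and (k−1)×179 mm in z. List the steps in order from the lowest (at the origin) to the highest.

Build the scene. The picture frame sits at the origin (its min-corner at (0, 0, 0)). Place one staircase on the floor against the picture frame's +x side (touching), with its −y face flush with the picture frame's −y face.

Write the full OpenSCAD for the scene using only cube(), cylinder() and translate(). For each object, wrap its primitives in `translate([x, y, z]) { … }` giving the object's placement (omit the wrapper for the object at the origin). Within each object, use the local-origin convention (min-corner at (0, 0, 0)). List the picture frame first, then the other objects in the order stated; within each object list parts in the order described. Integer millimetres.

cube([55, 26, 966]);
translate([283, 0, 0]) cube([55, 26, 966]);
translate([55, 0, 0]) cube([228, 26, 55]);
translate([55, 0, 911]) cube([228, 26, 55]);
translate([338, 0, 0]) {
  cube([945, 257, 179]);
  translate([0, 257, 179]) cube([945, 257, 179]);
  translate([0, 514, 358]) cube([945, 257, 179]);
  translate([0, 771, 537]) cube([945, 257, 179]);
  translate([0, 1028, 716]) cube([945, 257, 179]);
  translate([0, 1285, 895]) cube([945, 257, 179]);
}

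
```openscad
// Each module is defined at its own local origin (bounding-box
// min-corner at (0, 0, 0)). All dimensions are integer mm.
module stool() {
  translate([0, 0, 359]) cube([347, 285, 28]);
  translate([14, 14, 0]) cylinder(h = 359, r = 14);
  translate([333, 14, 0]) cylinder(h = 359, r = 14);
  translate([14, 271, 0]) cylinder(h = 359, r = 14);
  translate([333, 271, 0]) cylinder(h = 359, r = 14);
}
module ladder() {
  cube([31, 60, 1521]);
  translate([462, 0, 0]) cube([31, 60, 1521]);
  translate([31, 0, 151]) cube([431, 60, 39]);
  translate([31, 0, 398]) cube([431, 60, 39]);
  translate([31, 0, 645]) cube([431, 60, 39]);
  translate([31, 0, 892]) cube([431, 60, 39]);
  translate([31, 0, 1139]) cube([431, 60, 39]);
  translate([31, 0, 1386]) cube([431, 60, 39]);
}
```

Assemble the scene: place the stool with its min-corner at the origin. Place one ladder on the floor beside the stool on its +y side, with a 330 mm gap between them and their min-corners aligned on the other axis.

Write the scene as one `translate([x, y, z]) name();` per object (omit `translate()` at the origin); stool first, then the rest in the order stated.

stool();
translate([0, 615, 0]) ladder();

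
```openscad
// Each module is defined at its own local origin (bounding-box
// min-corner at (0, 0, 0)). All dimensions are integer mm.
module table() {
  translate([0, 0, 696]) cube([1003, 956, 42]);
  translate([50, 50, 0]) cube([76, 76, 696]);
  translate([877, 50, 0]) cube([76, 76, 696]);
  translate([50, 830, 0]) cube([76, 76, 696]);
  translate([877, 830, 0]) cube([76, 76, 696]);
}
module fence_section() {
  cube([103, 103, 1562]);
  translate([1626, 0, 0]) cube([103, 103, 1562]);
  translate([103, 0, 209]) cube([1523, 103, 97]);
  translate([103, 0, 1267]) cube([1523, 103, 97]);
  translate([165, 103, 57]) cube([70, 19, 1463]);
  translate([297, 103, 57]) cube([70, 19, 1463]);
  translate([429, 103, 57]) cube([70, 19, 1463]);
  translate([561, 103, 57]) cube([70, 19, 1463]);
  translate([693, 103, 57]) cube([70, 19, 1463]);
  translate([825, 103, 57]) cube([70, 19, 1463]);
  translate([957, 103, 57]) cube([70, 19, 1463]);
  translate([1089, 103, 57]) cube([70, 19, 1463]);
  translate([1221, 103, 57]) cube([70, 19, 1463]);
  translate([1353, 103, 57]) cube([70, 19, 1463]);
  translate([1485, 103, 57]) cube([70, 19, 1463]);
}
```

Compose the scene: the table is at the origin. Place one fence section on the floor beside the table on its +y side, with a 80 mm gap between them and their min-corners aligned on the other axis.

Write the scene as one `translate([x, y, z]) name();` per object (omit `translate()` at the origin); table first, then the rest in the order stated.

table();
translate([0, 1036, 0]) fence_section();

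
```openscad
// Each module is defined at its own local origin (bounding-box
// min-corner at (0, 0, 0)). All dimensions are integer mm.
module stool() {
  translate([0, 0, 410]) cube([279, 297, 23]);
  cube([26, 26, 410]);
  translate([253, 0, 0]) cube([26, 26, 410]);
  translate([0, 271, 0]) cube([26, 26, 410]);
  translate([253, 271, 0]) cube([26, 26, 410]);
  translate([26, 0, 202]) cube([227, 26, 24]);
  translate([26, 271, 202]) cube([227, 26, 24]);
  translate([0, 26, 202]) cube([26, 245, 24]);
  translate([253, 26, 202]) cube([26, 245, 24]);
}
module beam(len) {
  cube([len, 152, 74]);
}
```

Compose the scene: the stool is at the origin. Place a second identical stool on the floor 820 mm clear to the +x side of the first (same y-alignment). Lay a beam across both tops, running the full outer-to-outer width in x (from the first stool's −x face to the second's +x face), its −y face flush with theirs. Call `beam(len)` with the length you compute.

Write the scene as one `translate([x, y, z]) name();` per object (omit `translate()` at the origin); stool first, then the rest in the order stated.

stool();
translate([1099, 0, 0]) stool();
translate([0, 0, 433]) beam(1378);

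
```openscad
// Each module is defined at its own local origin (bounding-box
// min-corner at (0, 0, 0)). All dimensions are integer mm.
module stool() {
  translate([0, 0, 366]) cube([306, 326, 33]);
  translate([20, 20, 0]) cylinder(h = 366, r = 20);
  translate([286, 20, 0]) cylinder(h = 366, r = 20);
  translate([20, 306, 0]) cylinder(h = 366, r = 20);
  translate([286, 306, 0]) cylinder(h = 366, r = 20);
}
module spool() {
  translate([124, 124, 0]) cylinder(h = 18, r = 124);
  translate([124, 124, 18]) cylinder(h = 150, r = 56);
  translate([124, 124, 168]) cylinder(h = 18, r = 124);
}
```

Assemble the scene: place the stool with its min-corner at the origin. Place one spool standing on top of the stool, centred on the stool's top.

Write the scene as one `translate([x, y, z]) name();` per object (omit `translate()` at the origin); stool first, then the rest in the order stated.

stool();
translate([29, 39, 399]) spool();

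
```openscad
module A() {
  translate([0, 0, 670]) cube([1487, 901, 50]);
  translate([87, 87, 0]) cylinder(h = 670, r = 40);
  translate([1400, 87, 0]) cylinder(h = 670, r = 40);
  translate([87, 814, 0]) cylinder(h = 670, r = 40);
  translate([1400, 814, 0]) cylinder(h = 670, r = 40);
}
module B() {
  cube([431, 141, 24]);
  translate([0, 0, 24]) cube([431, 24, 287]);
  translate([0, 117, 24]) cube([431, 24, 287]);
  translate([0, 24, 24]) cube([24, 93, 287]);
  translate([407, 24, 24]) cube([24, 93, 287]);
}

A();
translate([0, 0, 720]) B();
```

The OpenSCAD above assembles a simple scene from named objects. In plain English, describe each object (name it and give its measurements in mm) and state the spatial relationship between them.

A is a table: top 1487 mm (x) × 901 mm (y), 50 mm thick, upper face at z = 720 mm, on four round legs of 80 mm diameter, each leg's bounding box inset 47 mm from the nearest pair of top edges, running from z = 0 to the bottom of the top.

B is an open-topped rectangular box: outside dimensions 431×141×311 mm, with a uniform wall and base thickness of 24 mm. The base is a full 431×141 slab on the floor; four walls sit on top of the base. The front and back walls (the −y and +y sides) span the full width; the two side walls fit between them.

The open box is on top of the table.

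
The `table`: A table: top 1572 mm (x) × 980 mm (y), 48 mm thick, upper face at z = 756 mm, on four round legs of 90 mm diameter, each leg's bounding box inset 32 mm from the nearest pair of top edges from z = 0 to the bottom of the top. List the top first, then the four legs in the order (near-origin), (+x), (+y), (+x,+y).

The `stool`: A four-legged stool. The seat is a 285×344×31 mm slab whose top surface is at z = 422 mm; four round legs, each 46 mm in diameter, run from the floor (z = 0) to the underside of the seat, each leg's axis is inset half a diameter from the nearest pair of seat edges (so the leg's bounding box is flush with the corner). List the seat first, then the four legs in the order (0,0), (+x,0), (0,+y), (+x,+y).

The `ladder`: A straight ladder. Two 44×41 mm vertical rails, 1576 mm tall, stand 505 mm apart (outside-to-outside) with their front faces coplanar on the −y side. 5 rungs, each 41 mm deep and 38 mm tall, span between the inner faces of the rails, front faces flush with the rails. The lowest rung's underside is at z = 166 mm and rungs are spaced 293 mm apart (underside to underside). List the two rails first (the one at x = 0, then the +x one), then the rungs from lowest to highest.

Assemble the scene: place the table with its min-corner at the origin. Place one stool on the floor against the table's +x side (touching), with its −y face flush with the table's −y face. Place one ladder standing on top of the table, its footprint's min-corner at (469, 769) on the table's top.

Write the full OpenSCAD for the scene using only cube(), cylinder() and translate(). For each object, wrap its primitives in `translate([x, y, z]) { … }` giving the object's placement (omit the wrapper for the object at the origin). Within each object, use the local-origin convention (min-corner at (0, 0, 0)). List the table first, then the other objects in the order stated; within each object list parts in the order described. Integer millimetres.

translate([0, 0, 708]) cube([1572, 980, 48]);
translate([77, 77, 0]) cylinder(h = 708, r = 45);
translate([1495, 77, 0]) cylinder(h = 708, r = 45);
translate([77, 903, 0]) cylinder(h = 708, r = 45);
translate([1495, 903, 0]) cylinder(h = 708, r = 45);
translate([1572, 0, 0]) {
  translate([0, 0, 391]) cube([285, 344, 31]);
  translate([23, 23, 0]) cylinder(h = 391, r = 23);
  translate([262, 23, 0]) cylinder(h = 391, r = 23);
  translate([23, 321, 0]) cylinder(h = 391, r = 23);
  translate([262, 321, 0]) cylinder(h = 391, r = 23);
}
translate([469, 769, 756]) {
  cube([44, 41, 1576]);
  translate([461, 0, 0]) cube([44, 41, 1576]);
  translate([44, 0, 166]) cube([417, 41, 38]);
  translate([44, 0, 459]) cube([417, 41, 38]);
  translate([44, 0, 752]) cube([417, 41, 38]);
  translate([44, 0, 1045]) cube([417, 41, 38]);
  translate([44, 0, 1338]) cube([417, 41, 38]);
}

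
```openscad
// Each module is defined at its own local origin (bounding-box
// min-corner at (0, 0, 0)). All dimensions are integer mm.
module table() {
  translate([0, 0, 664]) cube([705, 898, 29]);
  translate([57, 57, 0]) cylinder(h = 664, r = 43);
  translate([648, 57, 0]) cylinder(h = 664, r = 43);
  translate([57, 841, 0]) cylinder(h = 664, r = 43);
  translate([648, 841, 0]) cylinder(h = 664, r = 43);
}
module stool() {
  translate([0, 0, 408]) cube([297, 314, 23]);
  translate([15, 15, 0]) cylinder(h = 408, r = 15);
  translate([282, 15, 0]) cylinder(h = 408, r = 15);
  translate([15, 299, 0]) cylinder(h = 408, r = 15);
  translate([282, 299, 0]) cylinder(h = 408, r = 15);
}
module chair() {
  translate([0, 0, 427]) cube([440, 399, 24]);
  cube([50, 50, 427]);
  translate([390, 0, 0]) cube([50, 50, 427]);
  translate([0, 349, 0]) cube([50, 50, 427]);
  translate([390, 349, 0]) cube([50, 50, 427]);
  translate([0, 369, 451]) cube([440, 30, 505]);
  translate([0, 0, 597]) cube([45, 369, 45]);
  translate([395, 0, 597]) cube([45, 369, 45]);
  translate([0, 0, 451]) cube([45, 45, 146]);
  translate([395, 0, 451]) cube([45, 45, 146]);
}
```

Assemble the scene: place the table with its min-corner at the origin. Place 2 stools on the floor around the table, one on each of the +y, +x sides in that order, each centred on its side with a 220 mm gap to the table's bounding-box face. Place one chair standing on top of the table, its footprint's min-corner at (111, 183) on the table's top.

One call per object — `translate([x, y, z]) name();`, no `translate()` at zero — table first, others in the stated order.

table();
translate([204, 1118, 0]) stool();
translate([925, 292, 0]) stool();
translate([111, 183, 693]) chair();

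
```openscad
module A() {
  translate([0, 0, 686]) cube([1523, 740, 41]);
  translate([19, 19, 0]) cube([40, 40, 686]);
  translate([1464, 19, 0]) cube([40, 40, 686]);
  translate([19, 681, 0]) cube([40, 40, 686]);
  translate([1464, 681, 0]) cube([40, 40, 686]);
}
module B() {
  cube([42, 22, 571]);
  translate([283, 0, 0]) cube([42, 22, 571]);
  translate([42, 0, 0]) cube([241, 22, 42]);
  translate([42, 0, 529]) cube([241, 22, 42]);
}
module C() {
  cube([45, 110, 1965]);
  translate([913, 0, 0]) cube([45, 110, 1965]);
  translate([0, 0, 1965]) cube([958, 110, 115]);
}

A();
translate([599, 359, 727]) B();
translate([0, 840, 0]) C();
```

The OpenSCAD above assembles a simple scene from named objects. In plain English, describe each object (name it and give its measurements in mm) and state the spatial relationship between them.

A is a table: top 1523 mm (x) × 740 mm (y), 41 mm thick, upper face at z = 727 mm, on four 40×40 mm square legs, each inset 19 mm from the nearest pair of top edges, running from z = 0 to the bottom of the top.

B is a picture frame with a 241×487 mm rectangular opening (x by z) and a uniform 42 mm border on every side. Frame depth is 22 mm along y. It is built from two vertical stiles running the full outside height and two horizontal rails spanning the gap between the stiles.

C is a rectangular door frame: two vertical jambs of 45×110 mm section, 1965 mm tall, with a clear opening 868 mm wide between their inner faces. A header 115 mm tall and 110 mm deep lies on top of the jambs and spans the full outside width.

The picture frame is on top of the table, centred. The door frame is on the floor beside the table on its +y side.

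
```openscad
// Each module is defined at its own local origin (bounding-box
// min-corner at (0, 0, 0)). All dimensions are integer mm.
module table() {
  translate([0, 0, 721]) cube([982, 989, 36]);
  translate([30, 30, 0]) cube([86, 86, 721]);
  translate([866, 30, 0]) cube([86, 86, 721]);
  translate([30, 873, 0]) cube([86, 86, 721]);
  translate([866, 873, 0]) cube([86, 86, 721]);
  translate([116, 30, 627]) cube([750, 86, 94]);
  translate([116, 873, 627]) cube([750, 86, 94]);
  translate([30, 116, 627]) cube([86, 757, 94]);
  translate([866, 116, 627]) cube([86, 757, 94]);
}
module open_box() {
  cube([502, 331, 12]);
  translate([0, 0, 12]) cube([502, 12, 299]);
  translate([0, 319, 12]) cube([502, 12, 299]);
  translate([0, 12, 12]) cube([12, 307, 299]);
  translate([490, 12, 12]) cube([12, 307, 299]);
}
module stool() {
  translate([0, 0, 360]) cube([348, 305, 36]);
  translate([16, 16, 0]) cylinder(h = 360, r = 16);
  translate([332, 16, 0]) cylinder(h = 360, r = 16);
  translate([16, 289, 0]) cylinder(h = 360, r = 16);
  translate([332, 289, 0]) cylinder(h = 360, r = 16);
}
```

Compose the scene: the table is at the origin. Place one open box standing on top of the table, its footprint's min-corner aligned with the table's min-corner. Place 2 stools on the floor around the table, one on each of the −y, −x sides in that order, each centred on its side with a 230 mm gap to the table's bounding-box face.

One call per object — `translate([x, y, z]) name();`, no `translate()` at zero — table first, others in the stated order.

table();
translate([0, 0, 757]) open_box();
translate([317, -535, 0]) stool();
translate([-578, 342, 0]) stool();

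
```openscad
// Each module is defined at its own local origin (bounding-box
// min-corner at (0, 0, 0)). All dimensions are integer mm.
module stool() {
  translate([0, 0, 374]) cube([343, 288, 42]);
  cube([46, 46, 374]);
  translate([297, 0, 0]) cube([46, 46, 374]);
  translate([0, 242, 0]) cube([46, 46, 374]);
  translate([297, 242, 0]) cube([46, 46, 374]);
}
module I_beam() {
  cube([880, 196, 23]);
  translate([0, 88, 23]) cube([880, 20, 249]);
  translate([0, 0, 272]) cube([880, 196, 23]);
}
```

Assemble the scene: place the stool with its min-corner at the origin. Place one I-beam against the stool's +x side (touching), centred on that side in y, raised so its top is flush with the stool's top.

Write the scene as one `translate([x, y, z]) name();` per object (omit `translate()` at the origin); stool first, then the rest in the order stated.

stool();
translate([343, 46, 121]) I_beam();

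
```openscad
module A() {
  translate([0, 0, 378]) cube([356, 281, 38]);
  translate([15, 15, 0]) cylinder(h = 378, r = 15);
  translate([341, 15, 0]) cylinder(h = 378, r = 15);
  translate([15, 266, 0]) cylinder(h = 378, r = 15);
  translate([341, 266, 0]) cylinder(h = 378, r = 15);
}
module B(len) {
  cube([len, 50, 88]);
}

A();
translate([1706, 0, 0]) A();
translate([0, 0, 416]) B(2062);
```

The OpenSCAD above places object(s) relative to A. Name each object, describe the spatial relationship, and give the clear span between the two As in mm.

A is a stool. B is a beam. A beam spans the tops of two stools. The clear span between the two stools is 1350 mm.

Second stool starts at x = 1706; first ends at x = 356; clear span = 1706 − 356 = 1350 mm.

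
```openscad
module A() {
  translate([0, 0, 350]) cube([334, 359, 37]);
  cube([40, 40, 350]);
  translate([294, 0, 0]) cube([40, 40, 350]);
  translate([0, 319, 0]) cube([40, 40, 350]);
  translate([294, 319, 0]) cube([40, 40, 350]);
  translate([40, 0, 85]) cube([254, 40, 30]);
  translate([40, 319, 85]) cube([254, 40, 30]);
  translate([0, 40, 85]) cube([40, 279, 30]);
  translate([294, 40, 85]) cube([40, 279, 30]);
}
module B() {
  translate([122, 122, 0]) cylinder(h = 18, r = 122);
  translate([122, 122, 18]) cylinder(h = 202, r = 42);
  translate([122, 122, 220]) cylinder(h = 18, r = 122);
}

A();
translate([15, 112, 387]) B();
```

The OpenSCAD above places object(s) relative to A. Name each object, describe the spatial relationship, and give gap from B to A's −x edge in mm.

The spool's min-x is at 15; the stool's min-x is 0; gap = 15 mm.

A is a stool. B is a spool. The spool is on top of the stool. The gap from the spool to the stool's −x edge is 15 mm.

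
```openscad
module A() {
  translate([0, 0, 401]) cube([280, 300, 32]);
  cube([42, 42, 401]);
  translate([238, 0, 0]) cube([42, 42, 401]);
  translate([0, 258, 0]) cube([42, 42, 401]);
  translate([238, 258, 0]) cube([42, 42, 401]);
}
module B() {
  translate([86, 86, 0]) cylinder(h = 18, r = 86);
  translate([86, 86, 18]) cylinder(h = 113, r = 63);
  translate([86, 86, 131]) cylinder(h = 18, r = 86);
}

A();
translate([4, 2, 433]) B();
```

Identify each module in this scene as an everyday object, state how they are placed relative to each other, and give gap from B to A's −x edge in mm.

The spool's min-x is at 4; the stool's min-x is 0; gap = 4 mm.

A is a stool. B is a spool. The spool is on top of the stool. The gap from the spool to the stool's −x edge is 4 mm.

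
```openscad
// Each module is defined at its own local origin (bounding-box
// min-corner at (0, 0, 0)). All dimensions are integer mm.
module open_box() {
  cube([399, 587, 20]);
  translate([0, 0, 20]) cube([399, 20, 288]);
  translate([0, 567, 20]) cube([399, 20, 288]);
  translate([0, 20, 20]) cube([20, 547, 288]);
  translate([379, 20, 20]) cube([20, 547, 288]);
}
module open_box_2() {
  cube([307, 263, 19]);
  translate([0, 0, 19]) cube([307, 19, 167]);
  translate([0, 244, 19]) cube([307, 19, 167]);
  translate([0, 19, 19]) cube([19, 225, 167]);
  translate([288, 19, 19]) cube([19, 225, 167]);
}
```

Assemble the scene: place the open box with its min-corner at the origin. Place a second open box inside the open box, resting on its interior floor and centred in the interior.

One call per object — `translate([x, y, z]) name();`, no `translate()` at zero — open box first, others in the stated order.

open_box();
translate([46, 162, 20]) open_box_2();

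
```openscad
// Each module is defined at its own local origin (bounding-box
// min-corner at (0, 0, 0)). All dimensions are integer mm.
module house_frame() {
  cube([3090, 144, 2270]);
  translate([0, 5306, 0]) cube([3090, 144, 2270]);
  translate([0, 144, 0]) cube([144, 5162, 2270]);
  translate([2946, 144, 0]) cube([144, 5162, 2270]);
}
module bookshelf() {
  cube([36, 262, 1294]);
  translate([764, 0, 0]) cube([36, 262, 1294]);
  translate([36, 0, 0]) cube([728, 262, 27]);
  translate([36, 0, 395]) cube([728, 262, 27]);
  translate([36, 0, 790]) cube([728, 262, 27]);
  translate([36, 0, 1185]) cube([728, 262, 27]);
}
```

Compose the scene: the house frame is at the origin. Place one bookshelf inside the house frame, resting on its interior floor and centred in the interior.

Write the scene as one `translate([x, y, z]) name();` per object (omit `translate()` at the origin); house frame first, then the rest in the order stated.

house_frame();
translate([1145, 2594, 0]) bookshelf();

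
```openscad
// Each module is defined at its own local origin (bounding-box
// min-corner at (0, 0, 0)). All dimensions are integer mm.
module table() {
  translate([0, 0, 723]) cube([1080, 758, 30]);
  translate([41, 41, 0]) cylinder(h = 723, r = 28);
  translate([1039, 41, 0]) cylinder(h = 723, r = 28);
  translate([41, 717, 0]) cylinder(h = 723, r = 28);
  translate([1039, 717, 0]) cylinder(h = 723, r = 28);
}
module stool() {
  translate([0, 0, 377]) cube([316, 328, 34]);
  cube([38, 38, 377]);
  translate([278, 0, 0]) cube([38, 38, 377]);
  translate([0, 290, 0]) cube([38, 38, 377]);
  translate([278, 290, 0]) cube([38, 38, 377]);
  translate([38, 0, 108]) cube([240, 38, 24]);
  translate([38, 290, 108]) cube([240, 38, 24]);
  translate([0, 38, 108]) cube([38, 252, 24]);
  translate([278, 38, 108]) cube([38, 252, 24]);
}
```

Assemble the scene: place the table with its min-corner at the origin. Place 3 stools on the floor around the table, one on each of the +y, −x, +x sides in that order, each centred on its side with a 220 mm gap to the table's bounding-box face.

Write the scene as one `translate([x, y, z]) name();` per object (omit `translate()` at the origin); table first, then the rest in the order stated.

table();
translate([382, 978, 0]) stool();
translate([-536, 215, 0]) stool();
translate([1300, 215, 0]) stool();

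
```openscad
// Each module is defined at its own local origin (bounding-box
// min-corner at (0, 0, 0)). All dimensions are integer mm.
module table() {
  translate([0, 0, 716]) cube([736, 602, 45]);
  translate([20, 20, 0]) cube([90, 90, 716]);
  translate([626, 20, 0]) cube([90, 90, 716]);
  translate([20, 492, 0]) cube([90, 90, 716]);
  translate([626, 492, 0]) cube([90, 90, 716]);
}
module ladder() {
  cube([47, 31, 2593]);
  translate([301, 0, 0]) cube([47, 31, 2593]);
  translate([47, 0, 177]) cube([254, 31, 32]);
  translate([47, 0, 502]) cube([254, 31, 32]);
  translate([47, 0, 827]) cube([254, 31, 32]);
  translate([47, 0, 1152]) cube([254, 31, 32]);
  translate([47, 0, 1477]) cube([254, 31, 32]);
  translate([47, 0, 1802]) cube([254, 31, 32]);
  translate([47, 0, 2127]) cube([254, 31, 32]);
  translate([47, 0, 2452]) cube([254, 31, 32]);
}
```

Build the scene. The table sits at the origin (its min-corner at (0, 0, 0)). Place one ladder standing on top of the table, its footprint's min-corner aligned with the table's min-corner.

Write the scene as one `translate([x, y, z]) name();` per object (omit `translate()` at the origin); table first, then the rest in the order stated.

table();
translate([0, 0, 761]) ladder();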